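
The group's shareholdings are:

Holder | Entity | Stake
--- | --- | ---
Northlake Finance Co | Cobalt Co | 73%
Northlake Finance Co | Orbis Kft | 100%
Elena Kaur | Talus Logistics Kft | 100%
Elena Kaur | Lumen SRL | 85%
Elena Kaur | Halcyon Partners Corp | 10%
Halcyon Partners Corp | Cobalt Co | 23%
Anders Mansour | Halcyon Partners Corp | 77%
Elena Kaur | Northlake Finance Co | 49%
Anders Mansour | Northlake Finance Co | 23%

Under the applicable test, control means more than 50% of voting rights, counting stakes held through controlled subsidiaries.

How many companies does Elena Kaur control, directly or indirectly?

2

Elena holds 100% of Talus, so Elena controls Talus.
Elena holds 85% of Lumen, so Elena controls Lumen.
No other company's threshold is met.
Elena controls 2 companies.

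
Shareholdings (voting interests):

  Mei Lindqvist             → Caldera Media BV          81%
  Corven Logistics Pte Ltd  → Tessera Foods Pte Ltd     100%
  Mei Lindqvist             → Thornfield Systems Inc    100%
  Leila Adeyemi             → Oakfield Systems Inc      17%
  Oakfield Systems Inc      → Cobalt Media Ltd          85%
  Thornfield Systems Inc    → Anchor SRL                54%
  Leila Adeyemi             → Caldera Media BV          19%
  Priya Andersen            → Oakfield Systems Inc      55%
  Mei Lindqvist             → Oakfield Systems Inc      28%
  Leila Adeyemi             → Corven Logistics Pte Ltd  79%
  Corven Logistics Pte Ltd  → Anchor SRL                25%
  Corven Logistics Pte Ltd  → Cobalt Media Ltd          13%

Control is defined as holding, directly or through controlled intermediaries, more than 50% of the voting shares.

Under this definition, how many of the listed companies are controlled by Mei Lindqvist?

Mei holds 100% of Thornfield, so Mei controls Thornfield.
Mei holds 81% of Caldera, so Mei controls Caldera.
Thornfield holds 54% of Anchor, so Mei controls Anchor.
No other company's threshold is met.
Mei controls 3 companies.

3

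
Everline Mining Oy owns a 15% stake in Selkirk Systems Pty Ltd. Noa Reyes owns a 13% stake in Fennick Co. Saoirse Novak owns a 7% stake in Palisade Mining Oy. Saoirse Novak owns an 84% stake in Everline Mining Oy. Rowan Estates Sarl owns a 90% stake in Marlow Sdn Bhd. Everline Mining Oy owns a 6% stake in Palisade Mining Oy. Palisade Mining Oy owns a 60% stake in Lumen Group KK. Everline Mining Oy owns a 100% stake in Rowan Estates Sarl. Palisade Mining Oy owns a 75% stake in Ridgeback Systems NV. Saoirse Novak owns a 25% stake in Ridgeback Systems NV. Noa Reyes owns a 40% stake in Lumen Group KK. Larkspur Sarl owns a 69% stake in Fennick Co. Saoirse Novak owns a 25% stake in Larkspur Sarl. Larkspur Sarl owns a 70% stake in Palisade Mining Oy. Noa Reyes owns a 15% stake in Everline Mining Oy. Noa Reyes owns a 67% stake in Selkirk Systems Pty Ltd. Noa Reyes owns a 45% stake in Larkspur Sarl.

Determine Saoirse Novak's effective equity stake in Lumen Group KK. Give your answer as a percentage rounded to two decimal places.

Saoirse reaches Lumen along 3 paths.
Via Palisade: 7% × 60% = 4.2%.
Via Everline → Palisade: 84% × 6% × 60% = 3.024%.
Via Larkspur → Palisade: 25% × 70% × 60% = 10.5%.
Total: 4.2% + 3.024% + 10.5% = 17.724%.
Rounded: 17.72%.

17.72%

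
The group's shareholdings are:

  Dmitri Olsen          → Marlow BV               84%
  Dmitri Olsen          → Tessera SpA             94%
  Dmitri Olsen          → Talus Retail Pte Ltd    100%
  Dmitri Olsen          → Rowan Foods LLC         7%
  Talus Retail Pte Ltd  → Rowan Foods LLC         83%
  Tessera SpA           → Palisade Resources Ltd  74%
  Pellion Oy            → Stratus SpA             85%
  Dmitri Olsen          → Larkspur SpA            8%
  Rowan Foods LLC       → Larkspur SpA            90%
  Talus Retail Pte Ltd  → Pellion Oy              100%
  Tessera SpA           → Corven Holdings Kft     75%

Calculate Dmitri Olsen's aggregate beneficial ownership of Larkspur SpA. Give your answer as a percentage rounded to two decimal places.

89.00%

Dmitri reaches Larkspur along 3 paths.
Direct stake: 8% = 8%.
Via Talus → Rowan: 100% × 83% × 90% = 74.7%.
Via Rowan: 7% × 90% = 6.3%.
Total: 8% + 74.7% + 6.3% = 89%.
Rounded: 89.00%.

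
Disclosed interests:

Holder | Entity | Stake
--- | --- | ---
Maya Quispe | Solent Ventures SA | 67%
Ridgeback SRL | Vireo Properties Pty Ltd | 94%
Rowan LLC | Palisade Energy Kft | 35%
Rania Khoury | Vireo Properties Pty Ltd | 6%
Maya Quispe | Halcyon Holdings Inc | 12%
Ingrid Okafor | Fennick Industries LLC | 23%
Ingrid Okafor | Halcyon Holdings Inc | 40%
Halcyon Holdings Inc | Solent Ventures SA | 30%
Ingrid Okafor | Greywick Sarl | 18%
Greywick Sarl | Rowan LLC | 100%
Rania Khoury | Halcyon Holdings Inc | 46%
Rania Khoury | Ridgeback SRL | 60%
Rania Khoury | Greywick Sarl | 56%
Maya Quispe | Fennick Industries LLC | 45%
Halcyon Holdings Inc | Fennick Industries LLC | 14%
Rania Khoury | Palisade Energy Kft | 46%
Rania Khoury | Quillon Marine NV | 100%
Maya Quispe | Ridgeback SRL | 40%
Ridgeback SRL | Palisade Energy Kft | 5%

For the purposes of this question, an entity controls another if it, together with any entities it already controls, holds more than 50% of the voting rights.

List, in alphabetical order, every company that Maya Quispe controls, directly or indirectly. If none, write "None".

Maya holds 67% of Solent, so Maya controls Solent.
No other company's threshold is met.

Solent Ventures SA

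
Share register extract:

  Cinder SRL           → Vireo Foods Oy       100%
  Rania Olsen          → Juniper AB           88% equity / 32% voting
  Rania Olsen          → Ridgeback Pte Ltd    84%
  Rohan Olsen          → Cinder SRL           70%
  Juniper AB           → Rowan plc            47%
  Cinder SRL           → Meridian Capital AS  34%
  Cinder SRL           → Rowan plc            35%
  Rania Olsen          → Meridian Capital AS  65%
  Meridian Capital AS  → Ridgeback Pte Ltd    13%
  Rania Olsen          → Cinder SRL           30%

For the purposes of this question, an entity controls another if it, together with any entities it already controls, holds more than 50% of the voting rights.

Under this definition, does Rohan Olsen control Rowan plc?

Rohan holds 70% of Cinder, so Rohan controls Cinder.
Cinder holds 100% of Vireo, so Rohan controls Vireo.
In Rowan, Rohan's side holds only 35%, not > 50%.
So Rohan does not control Rowan.

No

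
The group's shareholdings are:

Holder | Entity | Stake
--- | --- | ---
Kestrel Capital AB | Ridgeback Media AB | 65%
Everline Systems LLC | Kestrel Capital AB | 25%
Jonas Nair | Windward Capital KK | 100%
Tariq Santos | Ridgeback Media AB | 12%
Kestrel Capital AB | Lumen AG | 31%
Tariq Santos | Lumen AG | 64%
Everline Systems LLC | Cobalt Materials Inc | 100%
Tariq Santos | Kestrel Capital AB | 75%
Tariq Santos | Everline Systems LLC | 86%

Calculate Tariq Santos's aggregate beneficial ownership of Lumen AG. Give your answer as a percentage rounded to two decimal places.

93.92%

Tariq reaches Lumen along 3 paths.
Via Kestrel: 75% × 31% = 23.25%.
Via Everline → Kestrel: 86% × 25% × 31% = 6.665%.
Direct stake: 64% = 64%.
Total: 23.25% + 6.665% + 64% = 93.915%.
Rounded: 93.92%.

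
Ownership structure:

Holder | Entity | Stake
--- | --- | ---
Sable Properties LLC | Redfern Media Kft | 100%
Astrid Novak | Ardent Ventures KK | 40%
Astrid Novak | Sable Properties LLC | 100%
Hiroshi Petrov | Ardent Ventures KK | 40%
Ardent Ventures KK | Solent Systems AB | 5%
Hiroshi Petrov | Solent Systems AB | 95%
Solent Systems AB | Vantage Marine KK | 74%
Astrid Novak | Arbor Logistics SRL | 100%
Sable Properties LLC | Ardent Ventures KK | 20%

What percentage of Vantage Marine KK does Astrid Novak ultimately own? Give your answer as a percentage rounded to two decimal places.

2.22%

Astrid reaches Vantage along 2 paths.
Via Ardent → Solent: 40% × 5% × 74% = 1.48%.
Via Sable → Ardent → Solent: 100% × 20% × 5% × 74% = 0.74%.
Total: 1.48% + 0.74% = 2.22%.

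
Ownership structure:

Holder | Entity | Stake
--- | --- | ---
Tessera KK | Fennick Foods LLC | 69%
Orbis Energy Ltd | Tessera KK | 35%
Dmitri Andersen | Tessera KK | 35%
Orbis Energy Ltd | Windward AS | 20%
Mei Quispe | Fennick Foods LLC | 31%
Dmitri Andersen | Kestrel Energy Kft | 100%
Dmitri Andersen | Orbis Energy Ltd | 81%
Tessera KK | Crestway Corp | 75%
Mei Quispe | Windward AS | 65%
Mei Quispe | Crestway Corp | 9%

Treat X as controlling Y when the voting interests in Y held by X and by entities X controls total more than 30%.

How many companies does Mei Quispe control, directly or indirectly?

2

Mei holds 65% of Windward, so Mei controls Windward.
Mei holds 31% of Fennick, so Mei controls Fennick.
No other company's threshold is met.
Mei controls 2 companies.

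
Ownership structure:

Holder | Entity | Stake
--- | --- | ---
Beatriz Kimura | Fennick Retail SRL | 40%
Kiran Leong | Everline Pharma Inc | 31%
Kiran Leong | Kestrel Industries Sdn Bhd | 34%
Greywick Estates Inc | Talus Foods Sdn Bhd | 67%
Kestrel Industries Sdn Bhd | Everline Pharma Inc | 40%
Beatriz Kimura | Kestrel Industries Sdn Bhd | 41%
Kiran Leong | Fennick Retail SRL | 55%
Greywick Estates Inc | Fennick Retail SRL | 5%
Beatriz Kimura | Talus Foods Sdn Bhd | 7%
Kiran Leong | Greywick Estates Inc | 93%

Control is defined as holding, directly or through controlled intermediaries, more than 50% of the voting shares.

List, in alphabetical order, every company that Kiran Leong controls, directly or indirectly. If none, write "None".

Kiran holds 93% of Greywick, so Kiran controls Greywick.
Kiran and Greywick together hold 55% + 5% = 60% of Fennick, so Kiran controls Fennick.
Greywick holds 67% of Talus, so Kiran controls Talus.
No other company's threshold is met.

Fennick Retail SRL, Greywick Estates Inc, Talus Foods Sdn Bhd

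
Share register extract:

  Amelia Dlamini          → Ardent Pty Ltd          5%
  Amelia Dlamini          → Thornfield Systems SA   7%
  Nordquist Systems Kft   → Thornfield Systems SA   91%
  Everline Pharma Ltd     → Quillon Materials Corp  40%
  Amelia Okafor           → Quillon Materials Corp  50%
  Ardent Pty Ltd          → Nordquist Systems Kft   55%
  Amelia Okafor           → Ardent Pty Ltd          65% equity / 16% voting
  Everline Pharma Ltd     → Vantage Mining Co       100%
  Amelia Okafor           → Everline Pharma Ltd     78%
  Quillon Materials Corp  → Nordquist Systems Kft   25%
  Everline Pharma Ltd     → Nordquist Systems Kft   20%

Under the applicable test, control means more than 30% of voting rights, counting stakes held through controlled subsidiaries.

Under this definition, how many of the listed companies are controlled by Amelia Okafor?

5

Amelia Okafor holds 78% of Everline, so Amelia Okafor controls Everline.
Amelia Okafor and Everline together hold 50% + 40% = 90% of Quillon, so Amelia Okafor controls Quillon.
Everline and Quillon together hold 20% + 25% = 45% of Nordquist, so Amelia Okafor controls Nordquist.
Everline holds 100% of Vantage, so Amelia Okafor controls Vantage.
Nordquist holds 91% of Thornfield, so Amelia Okafor controls Thornfield.
No other company's threshold is met.
Amelia Okafor controls 5 companies.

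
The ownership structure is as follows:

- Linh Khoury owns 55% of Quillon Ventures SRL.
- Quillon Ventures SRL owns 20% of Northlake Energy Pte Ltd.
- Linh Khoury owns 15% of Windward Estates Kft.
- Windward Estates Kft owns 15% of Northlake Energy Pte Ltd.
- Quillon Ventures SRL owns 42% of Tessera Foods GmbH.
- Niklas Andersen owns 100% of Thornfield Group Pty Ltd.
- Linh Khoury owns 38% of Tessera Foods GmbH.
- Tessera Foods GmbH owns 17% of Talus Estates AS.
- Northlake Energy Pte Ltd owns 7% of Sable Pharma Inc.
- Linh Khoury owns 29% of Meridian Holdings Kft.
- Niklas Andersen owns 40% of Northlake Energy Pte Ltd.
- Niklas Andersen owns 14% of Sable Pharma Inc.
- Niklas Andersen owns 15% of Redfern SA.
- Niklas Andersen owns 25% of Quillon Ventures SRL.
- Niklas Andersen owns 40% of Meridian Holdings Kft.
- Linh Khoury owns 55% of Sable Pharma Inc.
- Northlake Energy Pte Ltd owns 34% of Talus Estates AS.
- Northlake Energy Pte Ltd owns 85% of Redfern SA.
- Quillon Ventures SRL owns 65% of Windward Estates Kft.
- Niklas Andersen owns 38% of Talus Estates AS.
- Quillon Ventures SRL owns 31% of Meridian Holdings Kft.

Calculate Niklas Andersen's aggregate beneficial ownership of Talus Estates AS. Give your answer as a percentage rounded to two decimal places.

Niklas reaches Talus along 5 paths.
Direct stake: 38% = 38%.
Via Quillon → Northlake: 25% × 20% × 34% = 1.7%.
Via Quillon → Windward → Northlake: 25% × 65% × 15% × 34% = 0.82875%.
Via Northlake: 40% × 34% = 13.6%.
Via Quillon → Tessera: 25% × 42% × 17% = 1.785%.
Total: 38% + 1.7% + 0.82875% + 13.6% + 1.785% = 55.91375%.
Rounded: 55.91%.

55.91%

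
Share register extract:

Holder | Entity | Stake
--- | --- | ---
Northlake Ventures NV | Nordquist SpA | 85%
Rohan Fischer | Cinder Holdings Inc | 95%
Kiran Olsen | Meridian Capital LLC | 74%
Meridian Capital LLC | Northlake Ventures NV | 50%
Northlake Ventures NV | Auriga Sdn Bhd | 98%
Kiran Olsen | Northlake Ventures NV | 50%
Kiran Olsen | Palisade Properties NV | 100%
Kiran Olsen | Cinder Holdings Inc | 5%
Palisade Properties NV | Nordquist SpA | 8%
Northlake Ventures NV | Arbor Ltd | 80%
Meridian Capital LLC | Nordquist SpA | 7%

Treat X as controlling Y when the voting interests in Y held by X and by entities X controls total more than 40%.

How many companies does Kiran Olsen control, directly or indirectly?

6

Kiran holds 74% of Meridian, so Kiran controls Meridian.
Kiran and Meridian together hold 50% + 50% = 100% of Northlake, so Kiran controls Northlake.
Kiran holds 100% of Palisade, so Kiran controls Palisade.
Northlake and Meridian and Palisade together hold 85% + 7% + 8% = 100% of Nordquist, so Kiran controls Nordquist.
Northlake holds 98% of Auriga, so Kiran controls Auriga.
Northlake holds 80% of Arbor, so Kiran controls Arbor.
No other company's threshold is met.
Kiran controls 6 companies.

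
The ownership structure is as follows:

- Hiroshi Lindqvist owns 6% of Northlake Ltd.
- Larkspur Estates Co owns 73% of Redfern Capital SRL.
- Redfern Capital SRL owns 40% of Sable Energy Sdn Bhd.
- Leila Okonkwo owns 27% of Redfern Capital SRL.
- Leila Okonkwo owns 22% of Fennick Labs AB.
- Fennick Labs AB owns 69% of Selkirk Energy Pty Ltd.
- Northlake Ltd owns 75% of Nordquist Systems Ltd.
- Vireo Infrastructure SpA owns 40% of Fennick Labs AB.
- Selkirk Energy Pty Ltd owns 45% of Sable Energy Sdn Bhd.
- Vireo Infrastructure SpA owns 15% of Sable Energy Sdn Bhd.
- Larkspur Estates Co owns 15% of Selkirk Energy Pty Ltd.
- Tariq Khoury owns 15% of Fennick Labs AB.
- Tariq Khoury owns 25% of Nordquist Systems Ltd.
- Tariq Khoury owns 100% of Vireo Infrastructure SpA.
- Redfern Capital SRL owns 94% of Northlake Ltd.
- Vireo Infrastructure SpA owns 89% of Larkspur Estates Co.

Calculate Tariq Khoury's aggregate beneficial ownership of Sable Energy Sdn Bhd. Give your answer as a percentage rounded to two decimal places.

64.07%

Tariq reaches Sable along 5 paths.
Via Vireo → Larkspur → Redfern: 100% × 89% × 73% × 40% = 25.988%.
Via Fennick → Selkirk: 15% × 69% × 45% = 4.6575%.
Via Vireo → Fennick → Selkirk: 100% × 40% × 69% × 45% = 12.42%.
Via Vireo → Larkspur → Selkirk: 100% × 89% × 15% × 45% = 6.0075%.
Via Vireo: 100% × 15% = 15%.
Total: 25.988% + 4.6575% + 12.42% + 6.0075% + 15% = 64.073%.
Rounded: 64.07%.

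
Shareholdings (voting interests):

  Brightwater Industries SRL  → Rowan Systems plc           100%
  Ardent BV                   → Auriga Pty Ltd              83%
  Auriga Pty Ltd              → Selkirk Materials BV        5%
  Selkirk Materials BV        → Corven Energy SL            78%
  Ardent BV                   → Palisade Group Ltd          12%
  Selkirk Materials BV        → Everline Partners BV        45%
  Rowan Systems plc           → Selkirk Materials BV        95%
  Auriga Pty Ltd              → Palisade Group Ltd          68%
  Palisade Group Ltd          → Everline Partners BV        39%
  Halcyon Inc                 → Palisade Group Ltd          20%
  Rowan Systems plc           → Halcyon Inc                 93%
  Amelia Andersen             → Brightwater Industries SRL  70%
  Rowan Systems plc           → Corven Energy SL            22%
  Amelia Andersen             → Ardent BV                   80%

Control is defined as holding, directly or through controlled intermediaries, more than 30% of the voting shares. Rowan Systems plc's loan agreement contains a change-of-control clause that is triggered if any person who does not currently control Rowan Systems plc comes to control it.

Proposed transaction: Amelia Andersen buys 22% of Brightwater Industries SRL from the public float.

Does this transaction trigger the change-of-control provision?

The purchase changes only Amelia's holdings, so Amelia is the only person who could newly come to control Rowan.
Amelia holds 70% of Brightwater, so Amelia controls Brightwater.
Brightwater holds 100% of Rowan, so Amelia controls Rowan.
So Amelia already controls Rowan before the transaction.
After the purchase, Amelia's direct stake in Brightwater rises to 70% + 22% = 92%.
Amelia controlled Rowan already, so this is not a new person acquiring control; every other person's position is unchanged or reduced.
No new person acquires control, so the clause is not triggered.

No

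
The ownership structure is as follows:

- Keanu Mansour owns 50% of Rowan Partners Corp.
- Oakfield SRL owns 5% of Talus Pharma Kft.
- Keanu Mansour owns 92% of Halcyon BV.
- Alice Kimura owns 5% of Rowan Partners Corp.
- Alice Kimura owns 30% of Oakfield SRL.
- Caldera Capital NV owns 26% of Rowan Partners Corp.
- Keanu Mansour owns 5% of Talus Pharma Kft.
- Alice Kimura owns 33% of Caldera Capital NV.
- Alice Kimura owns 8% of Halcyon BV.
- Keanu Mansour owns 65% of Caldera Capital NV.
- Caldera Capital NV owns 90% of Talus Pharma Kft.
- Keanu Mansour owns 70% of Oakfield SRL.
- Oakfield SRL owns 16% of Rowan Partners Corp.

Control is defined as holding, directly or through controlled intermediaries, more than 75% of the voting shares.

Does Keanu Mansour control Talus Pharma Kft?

Keanu holds 92% of Halcyon, so Keanu controls Halcyon.
In Talus, Keanu's side holds only 5%, not > 75%.
So Keanu does not control Talus.

No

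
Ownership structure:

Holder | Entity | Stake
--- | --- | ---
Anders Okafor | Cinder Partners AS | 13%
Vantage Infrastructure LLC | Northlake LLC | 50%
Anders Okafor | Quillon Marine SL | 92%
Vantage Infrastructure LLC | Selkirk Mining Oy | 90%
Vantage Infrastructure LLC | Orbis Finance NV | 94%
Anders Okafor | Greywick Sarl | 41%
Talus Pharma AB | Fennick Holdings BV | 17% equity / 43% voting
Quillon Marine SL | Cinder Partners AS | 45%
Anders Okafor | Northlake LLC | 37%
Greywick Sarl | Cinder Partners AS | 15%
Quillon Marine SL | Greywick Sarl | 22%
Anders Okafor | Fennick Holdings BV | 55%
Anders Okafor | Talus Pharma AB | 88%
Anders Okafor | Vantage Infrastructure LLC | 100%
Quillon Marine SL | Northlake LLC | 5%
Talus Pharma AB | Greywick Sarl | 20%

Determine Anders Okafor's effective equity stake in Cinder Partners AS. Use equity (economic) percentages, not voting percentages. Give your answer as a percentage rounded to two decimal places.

Anders reaches Cinder along 5 paths.
Direct stake: 13% = 13%.
Via Quillon → Greywick: 92% × 22% × 15% = 3.036%.
Via Talus → Greywick: 88% × 20% × 15% = 2.64%.
Via Greywick: 41% × 15% = 6.15%.
Via Quillon: 92% × 45% = 41.4%.
Total: 13% + 3.036% + 2.64% + 6.15% + 41.4% = 66.226%.
Rounded: 66.23%.

66.23%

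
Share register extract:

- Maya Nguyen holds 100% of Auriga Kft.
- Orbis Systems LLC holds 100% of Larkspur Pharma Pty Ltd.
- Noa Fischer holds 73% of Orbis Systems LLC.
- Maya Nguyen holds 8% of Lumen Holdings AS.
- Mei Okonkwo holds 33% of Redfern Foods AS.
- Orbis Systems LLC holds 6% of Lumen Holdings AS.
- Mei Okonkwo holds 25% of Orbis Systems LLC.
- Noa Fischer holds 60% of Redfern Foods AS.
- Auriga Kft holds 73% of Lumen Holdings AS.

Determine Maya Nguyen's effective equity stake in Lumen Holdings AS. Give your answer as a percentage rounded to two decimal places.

Maya reaches Lumen along 2 paths.
Via Auriga: 100% × 73% = 73%.
Direct stake: 8% = 8%.
Total: 73% + 8% = 81%.
Rounded: 81.00%.

81.00%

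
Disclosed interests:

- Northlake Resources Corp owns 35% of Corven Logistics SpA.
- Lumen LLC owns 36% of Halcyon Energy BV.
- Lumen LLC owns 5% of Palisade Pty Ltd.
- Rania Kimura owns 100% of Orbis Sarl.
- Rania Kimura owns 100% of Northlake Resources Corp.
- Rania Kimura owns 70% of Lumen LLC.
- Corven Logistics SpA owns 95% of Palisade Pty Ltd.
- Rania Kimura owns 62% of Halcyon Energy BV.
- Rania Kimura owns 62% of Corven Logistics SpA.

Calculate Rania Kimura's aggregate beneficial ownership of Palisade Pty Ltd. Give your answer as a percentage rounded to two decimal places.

95.65%

Rania reaches Palisade along 3 paths.
Via Lumen: 70% × 5% = 3.5%.
Via Corven: 62% × 95% = 58.9%.
Via Northlake → Corven: 100% × 35% × 95% = 33.25%.
Total: 3.5% + 58.9% + 33.25% = 95.65%.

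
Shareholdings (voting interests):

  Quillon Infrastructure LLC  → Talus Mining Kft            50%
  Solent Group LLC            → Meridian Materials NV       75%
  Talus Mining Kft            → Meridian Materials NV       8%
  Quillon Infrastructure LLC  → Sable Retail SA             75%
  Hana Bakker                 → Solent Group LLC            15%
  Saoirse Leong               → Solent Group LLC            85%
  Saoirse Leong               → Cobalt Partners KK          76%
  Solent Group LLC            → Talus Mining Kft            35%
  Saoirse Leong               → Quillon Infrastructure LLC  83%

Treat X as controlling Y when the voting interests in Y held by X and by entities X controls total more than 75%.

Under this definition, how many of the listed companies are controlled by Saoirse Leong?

5

Saoirse holds 85% of Solent, so Saoirse controls Solent.
Saoirse holds 83% of Quillon, so Saoirse controls Quillon.
Solent and Quillon together hold 35% + 50% = 85% of Talus, so Saoirse controls Talus.
Saoirse holds 76% of Cobalt, so Saoirse controls Cobalt.
Solent and Talus together hold 75% + 8% = 83% of Meridian, so Saoirse controls Meridian.
No other company's threshold is met.
Saoirse controls 5 companies.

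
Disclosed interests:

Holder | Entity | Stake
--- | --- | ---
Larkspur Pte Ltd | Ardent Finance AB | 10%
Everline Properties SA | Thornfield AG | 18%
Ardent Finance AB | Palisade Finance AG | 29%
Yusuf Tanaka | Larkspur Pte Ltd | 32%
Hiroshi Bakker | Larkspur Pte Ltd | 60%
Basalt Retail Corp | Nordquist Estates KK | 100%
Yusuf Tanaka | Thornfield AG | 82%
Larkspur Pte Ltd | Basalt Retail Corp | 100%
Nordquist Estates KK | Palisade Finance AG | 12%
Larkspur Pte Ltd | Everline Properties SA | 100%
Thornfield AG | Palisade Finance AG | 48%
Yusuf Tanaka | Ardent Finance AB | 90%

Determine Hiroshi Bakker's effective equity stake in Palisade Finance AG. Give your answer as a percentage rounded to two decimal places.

14.12%

Hiroshi reaches Palisade along 3 paths.
Via Larkspur → Everline → Thornfield: 60% × 100% × 18% × 48% = 5.184%.
Via Larkspur → Ardent: 60% × 10% × 29% = 1.74%.
Via Larkspur → Basalt → Nordquist: 60% × 100% × 100% × 12% = 7.2%.
Total: 5.184% + 1.74% + 7.2% = 14.124%.
Rounded: 14.12%.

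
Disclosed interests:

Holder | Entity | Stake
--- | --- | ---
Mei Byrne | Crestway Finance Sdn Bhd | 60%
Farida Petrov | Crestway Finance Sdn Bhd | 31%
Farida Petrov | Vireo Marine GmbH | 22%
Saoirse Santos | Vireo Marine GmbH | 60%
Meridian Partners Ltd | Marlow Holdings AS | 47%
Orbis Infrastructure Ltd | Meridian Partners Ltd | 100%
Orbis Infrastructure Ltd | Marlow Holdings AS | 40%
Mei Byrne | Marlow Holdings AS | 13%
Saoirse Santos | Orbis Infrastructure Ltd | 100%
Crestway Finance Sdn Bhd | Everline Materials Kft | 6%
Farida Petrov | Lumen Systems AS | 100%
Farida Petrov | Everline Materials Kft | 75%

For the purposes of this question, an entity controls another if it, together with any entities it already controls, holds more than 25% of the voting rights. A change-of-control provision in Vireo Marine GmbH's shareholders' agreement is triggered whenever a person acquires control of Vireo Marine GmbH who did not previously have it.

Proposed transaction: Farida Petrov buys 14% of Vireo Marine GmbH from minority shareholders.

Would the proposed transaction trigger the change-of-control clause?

The purchase changes only Farida's holdings, so Farida is the only person who could newly come to control Vireo.
Farida holds 31% of Crestway, so Farida controls Crestway.
Crestway and Farida together hold 6% + 75% = 81% of Everline, so Farida controls Everline.
Farida holds 100% of Lumen, so Farida controls Lumen.
In Vireo, Farida's side holds only 22%, not > 25%.
So before the transaction, Farida does not control Vireo.
After the purchase, Farida's direct stake in Vireo rises to 22% + 14% = 36%.
Farida holds 36% of Vireo, so Farida controls Vireo.
Farida did not control Vireo before and does after, so the clause is triggered.

Yes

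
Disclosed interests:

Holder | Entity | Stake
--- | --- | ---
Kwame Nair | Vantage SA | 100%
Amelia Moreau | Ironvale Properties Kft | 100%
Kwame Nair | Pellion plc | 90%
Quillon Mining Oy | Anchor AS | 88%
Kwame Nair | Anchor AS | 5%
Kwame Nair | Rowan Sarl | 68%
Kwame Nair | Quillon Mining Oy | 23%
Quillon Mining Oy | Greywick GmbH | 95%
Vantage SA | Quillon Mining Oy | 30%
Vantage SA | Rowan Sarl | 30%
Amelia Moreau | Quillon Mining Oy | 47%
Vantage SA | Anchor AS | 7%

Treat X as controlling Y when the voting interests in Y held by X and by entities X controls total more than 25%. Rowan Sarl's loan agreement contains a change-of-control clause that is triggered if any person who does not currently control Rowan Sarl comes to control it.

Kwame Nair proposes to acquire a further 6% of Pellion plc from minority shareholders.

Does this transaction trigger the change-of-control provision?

The purchase changes only Kwame's holdings, so Kwame is the only person who could newly come to control Rowan.
Kwame holds 100% of Vantage, so Kwame controls Vantage.
Kwame and Vantage together hold 68% + 30% = 98% of Rowan, so Kwame controls Rowan.
So Kwame already controls Rowan before the transaction.
After the purchase, Kwame's direct stake in Pellion rises to 90% + 6% = 96%.
Kwame controlled Rowan already, so this is not a new person acquiring control; every other person's position is unchanged or reduced.
No new person acquires control, so the clause is not triggered.

No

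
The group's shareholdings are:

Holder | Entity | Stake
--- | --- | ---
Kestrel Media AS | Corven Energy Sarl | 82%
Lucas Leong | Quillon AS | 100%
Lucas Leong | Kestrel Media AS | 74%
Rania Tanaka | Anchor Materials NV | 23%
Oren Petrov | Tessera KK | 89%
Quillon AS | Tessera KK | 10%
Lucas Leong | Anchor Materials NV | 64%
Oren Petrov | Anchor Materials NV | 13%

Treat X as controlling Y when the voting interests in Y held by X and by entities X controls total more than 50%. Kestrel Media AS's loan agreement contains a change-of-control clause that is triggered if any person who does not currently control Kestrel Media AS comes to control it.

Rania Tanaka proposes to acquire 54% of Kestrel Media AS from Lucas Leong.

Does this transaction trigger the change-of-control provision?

Yes

The purchase adds only to Rania's holdings (Lucas's stake shrinks), so Rania is the only person who could newly come to control Kestrel.
Rania's largest direct stake is 23% in Anchor, which does not meet the threshold, so Rania controls no company.
Neither Rania nor any entity Rania controls holds any voting interest in Kestrel.
So before the transaction, Rania does not control Kestrel.
After the purchase, Rania holds 54% of Kestrel directly, and Lucas's stake falls to 20%.
Rania holds 54% of Kestrel, so Rania controls Kestrel.
Rania did not control Kestrel before and does after, so the clause is triggered.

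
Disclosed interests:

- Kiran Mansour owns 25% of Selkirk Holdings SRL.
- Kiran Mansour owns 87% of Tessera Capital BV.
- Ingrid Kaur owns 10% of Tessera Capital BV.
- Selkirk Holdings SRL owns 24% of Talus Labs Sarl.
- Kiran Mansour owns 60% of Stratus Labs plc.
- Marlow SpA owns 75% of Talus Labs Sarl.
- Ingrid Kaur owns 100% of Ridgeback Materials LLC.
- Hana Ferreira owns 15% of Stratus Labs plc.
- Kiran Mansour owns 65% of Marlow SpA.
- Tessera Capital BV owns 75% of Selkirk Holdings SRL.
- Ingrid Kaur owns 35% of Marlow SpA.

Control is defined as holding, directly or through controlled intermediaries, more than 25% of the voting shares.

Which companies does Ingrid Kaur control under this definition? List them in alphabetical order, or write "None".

Marlow SpA, Ridgeback Materials LLC, Talus Labs Sarl

Ingrid holds 35% of Marlow, so Ingrid controls Marlow.
Ingrid holds 100% of Ridgeback, so Ingrid controls Ridgeback.
Marlow holds 75% of Talus, so Ingrid controls Talus.
No other company's threshold is met.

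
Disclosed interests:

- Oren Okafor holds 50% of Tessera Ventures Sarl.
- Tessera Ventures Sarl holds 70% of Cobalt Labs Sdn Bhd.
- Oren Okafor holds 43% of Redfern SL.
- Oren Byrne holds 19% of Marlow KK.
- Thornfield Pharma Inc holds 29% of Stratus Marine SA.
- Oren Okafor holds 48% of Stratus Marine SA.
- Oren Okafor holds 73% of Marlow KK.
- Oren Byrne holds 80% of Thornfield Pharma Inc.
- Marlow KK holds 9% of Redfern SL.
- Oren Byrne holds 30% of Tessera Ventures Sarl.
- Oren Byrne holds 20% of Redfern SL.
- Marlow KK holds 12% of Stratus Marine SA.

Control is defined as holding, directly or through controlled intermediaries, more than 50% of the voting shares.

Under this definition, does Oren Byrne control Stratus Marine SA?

No

Oren Byrne holds 80% of Thornfield, so Oren Byrne controls Thornfield.
In Stratus, Oren Byrne's side holds only 29%, not > 50%.
So Oren Byrne does not control Stratus.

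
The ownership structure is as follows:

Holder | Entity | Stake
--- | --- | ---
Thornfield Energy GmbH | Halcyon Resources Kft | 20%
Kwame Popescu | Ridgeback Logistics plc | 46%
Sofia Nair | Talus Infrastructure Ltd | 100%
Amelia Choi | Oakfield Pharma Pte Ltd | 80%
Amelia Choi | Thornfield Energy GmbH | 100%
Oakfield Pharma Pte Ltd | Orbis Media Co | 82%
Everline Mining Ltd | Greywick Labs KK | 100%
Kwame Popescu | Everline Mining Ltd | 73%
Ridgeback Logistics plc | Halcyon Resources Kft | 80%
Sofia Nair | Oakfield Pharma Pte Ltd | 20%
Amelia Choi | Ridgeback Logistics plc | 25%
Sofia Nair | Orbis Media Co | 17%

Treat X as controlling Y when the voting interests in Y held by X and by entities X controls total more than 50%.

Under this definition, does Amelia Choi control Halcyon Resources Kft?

Amelia holds 80% of Oakfield, so Amelia controls Oakfield.
Oakfield holds 82% of Orbis, so Amelia controls Orbis.
Amelia holds 100% of Thornfield, so Amelia controls Thornfield.
In Halcyon, Amelia's side holds only 20%, not > 50%.
So Amelia does not control Halcyon.

No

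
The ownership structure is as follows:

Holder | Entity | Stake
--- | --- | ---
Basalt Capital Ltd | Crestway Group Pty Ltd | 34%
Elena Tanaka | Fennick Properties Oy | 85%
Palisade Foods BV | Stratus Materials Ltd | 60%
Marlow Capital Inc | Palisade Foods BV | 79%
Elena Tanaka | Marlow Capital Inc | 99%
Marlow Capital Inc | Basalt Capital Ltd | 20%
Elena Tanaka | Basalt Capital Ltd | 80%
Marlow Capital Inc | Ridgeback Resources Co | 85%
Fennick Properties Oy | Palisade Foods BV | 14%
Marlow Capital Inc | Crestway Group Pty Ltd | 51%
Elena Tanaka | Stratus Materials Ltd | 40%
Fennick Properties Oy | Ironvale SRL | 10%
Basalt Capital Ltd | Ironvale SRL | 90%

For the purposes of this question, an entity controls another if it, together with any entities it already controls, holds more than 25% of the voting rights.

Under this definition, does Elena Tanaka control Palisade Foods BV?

Yes

Elena holds 85% of Fennick, so Elena controls Fennick.
Elena holds 99% of Marlow, so Elena controls Marlow.
Marlow and Fennick together hold 79% + 14% = 93% of Palisade, so Elena controls Palisade.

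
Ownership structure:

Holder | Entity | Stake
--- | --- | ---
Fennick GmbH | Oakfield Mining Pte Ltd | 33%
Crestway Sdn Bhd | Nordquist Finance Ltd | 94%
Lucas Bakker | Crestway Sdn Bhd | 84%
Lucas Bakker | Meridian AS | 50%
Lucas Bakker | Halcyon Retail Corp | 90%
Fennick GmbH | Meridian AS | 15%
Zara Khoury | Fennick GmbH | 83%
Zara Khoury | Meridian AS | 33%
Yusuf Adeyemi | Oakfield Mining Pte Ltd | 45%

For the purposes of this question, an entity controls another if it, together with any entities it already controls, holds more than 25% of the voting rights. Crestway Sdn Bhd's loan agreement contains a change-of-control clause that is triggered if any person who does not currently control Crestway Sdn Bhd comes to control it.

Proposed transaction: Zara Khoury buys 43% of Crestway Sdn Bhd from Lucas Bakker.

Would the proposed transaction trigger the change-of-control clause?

Yes

The purchase adds only to Zara's holdings (Lucas's stake shrinks), so Zara is the only person who could newly come to control Crestway.
Zara holds 83% of Fennick, so Zara controls Fennick.
Fennick and Zara together hold 15% + 33% = 48% of Meridian, so Zara controls Meridian.
Fennick holds 33% of Oakfield, so Zara controls Oakfield.
Neither Zara nor any entity Zara controls holds any voting interest in Crestway.
So before the transaction, Zara does not control Crestway.
After the purchase, Zara holds 43% of Crestway directly, and Lucas's stake falls to 41%.
Zara holds 43% of Crestway, so Zara controls Crestway.
Zara did not control Crestway before and does after, so the clause is triggered.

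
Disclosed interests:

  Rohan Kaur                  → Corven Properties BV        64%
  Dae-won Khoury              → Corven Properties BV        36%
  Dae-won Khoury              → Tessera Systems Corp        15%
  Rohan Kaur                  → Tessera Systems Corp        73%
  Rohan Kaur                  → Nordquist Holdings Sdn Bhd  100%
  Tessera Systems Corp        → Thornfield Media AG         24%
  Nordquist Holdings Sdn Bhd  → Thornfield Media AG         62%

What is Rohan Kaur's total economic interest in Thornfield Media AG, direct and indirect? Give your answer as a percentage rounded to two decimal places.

79.52%

Rohan reaches Thornfield along 2 paths.
Via Tessera: 73% × 24% = 17.52%.
Via Nordquist: 100% × 62% = 62%.
Total: 17.52% + 62% = 79.52%.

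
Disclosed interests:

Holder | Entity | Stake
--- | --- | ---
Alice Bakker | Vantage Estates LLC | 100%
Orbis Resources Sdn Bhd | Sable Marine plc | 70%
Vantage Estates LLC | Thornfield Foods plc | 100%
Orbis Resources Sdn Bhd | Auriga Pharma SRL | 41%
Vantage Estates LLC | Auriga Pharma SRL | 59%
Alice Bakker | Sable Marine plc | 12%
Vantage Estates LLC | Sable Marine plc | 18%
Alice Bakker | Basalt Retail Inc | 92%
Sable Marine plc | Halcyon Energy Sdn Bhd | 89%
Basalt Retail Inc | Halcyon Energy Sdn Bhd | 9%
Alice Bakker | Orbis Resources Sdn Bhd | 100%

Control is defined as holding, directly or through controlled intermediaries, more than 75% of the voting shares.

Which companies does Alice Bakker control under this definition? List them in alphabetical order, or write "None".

Alice holds 100% of Orbis, so Alice controls Orbis.
Alice holds 100% of Vantage, so Alice controls Vantage.
Alice holds 92% of Basalt, so Alice controls Basalt.
Alice and Vantage and Orbis together hold 12% + 18% + 70% = 100% of Sable, so Alice controls Sable.
Vantage holds 100% of Thornfield, so Alice controls Thornfield.
Sable and Basalt together hold 89% + 9% = 98% of Halcyon, so Alice controls Halcyon.
Vantage and Orbis together hold 59% + 41% = 100% of Auriga, so Alice controls Auriga.

Auriga Pharma SRL, Basalt Retail Inc, Halcyon Energy Sdn Bhd, Orbis Resources Sdn Bhd, Sable Marine plc, Thornfield Foods plc, Vantage Estates LLC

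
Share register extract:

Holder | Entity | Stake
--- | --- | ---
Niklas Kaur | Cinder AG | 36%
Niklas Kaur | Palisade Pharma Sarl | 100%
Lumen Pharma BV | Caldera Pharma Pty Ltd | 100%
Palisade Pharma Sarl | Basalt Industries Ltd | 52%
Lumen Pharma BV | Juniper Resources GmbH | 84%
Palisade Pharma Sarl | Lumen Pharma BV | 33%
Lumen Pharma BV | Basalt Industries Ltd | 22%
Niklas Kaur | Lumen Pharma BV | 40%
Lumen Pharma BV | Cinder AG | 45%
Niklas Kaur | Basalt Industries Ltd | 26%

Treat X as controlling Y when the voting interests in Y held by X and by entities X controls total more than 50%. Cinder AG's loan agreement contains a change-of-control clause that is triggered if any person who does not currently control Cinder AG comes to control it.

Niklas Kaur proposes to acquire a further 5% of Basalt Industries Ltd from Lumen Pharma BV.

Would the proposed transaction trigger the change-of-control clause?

The purchase adds only to Niklas's holdings (Lumen's stake shrinks), so Niklas is the only person who could newly come to control Cinder.
Niklas holds 100% of Palisade, so Niklas controls Palisade.
Niklas and Palisade together hold 40% + 33% = 73% of Lumen, so Niklas controls Lumen.
Lumen and Niklas together hold 45% + 36% = 81% of Cinder, so Niklas controls Cinder.
So Niklas already controls Cinder before the transaction.
After the purchase, Niklas's direct stake in Basalt rises to 26% + 5% = 31%, and Lumen's stake falls to 17%.
Niklas controlled Cinder already, so this is not a new person acquiring control; every other person's position is unchanged or reduced.
No new person acquires control, so the clause is not triggered.

No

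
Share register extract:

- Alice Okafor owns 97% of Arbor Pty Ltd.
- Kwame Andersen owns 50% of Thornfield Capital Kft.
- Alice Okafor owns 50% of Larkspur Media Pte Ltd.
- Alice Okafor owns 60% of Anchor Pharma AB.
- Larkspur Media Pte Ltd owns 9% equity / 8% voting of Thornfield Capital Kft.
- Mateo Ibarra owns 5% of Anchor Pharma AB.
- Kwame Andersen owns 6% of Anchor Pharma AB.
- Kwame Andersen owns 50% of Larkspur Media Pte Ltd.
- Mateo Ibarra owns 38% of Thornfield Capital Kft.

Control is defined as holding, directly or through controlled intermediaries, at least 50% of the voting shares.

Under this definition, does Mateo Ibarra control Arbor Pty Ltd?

Mateo's largest direct stake is 38% in Thornfield, which does not meet the threshold, so Mateo controls no company.
Neither Mateo nor any entity Mateo controls holds any voting interest in Arbor.
So Mateo does not control Arbor.

No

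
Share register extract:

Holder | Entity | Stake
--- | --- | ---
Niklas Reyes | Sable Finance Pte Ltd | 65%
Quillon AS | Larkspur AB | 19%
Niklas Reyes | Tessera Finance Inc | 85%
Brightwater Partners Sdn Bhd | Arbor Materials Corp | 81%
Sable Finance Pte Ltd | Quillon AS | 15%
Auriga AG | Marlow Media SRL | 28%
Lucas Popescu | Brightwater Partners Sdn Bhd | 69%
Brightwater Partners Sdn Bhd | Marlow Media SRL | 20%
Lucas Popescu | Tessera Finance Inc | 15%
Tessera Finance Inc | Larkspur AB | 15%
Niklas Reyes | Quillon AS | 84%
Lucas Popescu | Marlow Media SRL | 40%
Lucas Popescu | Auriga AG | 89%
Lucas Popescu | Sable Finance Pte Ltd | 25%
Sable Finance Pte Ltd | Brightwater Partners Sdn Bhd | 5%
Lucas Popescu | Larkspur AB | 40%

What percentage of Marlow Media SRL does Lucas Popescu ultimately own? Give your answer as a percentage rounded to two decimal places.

Lucas reaches Marlow along 4 paths.
Via Brightwater: 69% × 20% = 13.8%.
Via Sable → Brightwater: 25% × 5% × 20% = 0.25%.
Via Auriga: 89% × 28% = 24.92%.
Direct stake: 40% = 40%.
Total: 13.8% + 0.25% + 24.92% + 40% = 78.97%.

78.97%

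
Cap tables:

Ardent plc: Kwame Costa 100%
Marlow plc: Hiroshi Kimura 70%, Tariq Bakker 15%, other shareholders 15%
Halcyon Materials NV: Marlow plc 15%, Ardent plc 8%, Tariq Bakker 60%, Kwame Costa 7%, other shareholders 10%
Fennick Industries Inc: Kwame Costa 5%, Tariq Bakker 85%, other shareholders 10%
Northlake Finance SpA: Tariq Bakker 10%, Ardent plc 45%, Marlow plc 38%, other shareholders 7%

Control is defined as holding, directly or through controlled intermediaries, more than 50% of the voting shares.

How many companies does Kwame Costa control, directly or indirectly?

Kwame holds 100% of Ardent, so Kwame controls Ardent.
No other company's threshold is met.
Kwame controls 1 company.

1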